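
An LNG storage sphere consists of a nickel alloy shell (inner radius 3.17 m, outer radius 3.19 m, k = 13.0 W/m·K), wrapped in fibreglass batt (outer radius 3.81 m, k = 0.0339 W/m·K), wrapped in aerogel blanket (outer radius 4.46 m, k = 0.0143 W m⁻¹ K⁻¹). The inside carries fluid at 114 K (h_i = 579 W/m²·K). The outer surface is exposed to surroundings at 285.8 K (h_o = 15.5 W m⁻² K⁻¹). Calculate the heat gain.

Treat each layer as a resistance in series:
  R_conv,in = 1/(4πr²h) = 1/(4π·3.17²·579) = 1.368×10^-5 K/W
  R_nickel alloy = (1/3.17 − 1/3.19)/(4πk) = 0.001978/(4π·13.0) = 1.211×10^-5 K/W
  R_fibreglass batt = (1/3.19 − 1/3.81)/(4πk) = 0.05101/(4π·0.0339) = 0.1197 K/W
  R_aerogel blanket = (1/3.81 − 1/4.46)/(4πk) = 0.03825/(4π·0.0143) = 0.2129 K/W
  R_conv,out = 1/(4πr²h) = 1/(4π·4.46²·15.5) = 2.581×10^-4 K/W
ΣR = 1.368×10^-5 + 1.211×10^-5 + 0.1197 + 0.2129 + 2.581×10^-4 = 0.3329 K/W
Q = ΔT/ΣR = (114 K − 285.8 K)/0.3329 = -516 W
(Negative Q ⇒ heat flows inward; heat gain = 516 W.)

Q = 516 W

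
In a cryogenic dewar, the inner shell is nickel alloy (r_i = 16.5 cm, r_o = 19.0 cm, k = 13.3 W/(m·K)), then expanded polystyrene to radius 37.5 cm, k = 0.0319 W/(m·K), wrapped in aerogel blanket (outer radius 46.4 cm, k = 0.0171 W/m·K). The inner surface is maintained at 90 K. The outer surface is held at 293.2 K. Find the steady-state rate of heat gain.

Resistance network (inner→outer):
  R_nickel alloy = (1/0.165 − 1/0.190)/(4πk) = 0.7974/(4π·13.3) = 0.004771 K/W
  R_expanded polystyrene = (1/0.190 − 1/0.375)/(4πk) = 2.596/(4π·0.0319) = 6.477 K/W
  R_aerogel blanket = (1/0.375 − 1/0.464)/(4πk) = 0.5115/(4π·0.0171) = 2.380 K/W
ΣR = 0.004771 + 6.477 + 2.380 = 8.862 K/W
Q = ΔT/ΣR = (90 K − 293.2 K)/8.862 = -22.9 W
(Negative Q ⇒ heat flows inward; heat gain = 22.9 W.)

Q = 22.9 W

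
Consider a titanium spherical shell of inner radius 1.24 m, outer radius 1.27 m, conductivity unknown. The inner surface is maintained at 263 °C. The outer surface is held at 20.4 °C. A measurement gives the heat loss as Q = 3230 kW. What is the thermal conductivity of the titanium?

ΣR = ΔT/Q = |263 − 20.4|/3.23×10^6 = 7.511×10^-5 K/W
(1/r₁−1/r₂)/(4πk) = 7.511×10^-5 ⇒ k = 0.01905/(4π·7.511×10^-5) = 20.2 W/m·K

k = 20.2 W/m·K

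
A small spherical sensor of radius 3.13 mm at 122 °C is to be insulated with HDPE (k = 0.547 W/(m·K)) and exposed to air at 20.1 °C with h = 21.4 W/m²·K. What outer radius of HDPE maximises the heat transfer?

r_cr = 5.11 cm

For a sphere, r_cr = 2k_ins/h = 2·0.547/21.4 = 0.0511 m = 5.11 cm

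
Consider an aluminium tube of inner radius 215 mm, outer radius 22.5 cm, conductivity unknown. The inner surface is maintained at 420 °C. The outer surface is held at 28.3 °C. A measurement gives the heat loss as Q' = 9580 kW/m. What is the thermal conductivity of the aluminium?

k = 177 W/m·K

ΣR = ΔT/Q' = |420 − 28.3|/9.58×10^6 = 4.089×10^-5 m·K/W
ln(r₂/r₁)/(2πk) = 4.089×10^-5 ⇒ k = 0.04546/(2π·4.089×10^-5) = 177 W/m·K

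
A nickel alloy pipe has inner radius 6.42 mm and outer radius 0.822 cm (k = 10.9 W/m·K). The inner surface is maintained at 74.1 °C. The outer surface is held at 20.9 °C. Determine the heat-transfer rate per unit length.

Q' = 2πk·ΔT/ln(r₂/r₁) = 2π × 10.9 × 53.2 / ln(0.00822/0.00642) = 14700 W/m

Q' = 14.7 kW/m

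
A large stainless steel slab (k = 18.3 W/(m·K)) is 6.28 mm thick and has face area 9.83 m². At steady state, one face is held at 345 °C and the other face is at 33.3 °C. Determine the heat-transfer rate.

Q = kA·ΔT/L = 18.3 × 9.83 × |345 °C − 33.3 °C| / 0.00628 = 8.93×10^6 W

Q = 8930 kW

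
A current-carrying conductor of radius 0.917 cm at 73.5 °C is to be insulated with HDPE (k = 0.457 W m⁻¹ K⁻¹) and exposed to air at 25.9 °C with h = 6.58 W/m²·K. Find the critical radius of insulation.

r_cr = 6.95 cm

For a cylinder, r_cr = k_ins/h = 0.457/6.58 = 0.0695 m = 6.95 cm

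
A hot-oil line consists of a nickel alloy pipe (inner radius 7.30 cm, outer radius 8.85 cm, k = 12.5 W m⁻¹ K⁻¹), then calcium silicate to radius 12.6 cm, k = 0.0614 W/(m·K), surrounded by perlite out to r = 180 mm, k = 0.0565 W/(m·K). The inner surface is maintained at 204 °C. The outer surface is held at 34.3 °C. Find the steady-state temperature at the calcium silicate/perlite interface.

T = 123 °C

Series thermal resistances, inner to outer:
  R'_nickel alloy = ln(0.0885/0.0730)/(2πk) = 0.1925/(2π·12.5) = 0.002452 m·K/W
  R'_calcium silicate = ln(0.126/0.0885)/(2πk) = 0.3533/(2π·0.0614) = 0.9157 m·K/W
  R'_perlite = ln(0.180/0.126)/(2πk) = 0.3567/(2π·0.0565) = 1.005 m·K/W
ΣR = 0.002452 + 0.9157 + 1.005 = 1.923 m·K/W
Q' = ΔT/ΣR = (204 °C − 34.3 °C)/1.923 = 88.25 W/m
From the inner boundary to the calcium silicate/perlite interface, ΣR_partial = 0.9182 m·K/W.
T_interface = T_in − Q'·ΣR_partial = 204 °C − (88.25)(0.9182) = 123 °C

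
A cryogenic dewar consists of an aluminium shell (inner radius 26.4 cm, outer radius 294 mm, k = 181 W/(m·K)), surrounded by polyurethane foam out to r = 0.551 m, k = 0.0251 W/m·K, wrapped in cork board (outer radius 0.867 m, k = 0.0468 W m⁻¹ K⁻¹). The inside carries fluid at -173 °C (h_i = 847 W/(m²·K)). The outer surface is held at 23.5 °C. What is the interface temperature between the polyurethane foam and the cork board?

Resistance network (inner→outer):
  R_conv,in = 1/(4πr²h) = 1/(4π·0.264²·847) = 0.001348 K/W
  R_aluminium = (1/0.264 − 1/0.294)/(4πk) = 0.3865/(4π·181) = 1.699×10^-4 K/W
  R_polyurethane foam = (1/0.294 − 1/0.551)/(4πk) = 1.586/(4π·0.0251) = 5.030 K/W
  R_cork board = (1/0.551 − 1/0.867)/(4πk) = 0.6615/(4π·0.0468) = 1.125 K/W
ΣR = 0.001348 + 1.699×10^-4 + 5.030 + 1.125 = 6.157 K/W
Q = ΔT/ΣR = (-173 °C − 23.5 °C)/6.157 = -31.91 W
From the inner boundary to the polyurethane foam/cork board interface, ΣR_partial = 5.032 K/W.
T_interface = T_in − Q·ΣR_partial = -173 °C − (-31.91)(5.032) = -12.4 °C

T = -12.4 °C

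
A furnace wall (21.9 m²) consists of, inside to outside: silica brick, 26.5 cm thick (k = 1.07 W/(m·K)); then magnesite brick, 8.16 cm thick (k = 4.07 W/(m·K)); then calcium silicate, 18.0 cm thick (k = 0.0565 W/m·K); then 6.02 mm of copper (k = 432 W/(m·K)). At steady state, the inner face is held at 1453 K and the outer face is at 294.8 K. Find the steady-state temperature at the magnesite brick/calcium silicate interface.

Treat each layer as a resistance in series:
  R_silica brick = L/(kA) = 0.265/(1.07·21.9) = 0.01131 K/W
  R_magnesite brick = L/(kA) = 0.0816/(4.07·21.9) = 9.155×10^-4 K/W
  R_calcium silicate = L/(kA) = 0.180/(0.0565·21.9) = 0.1455 K/W
  R_copper = L/(kA) = 0.00602/(432·21.9) = 6.363×10^-7 K/W
ΣR = 0.01131 + 9.155×10^-4 + 0.1455 + 6.363×10^-7 = 0.1577 K/W
Q = ΔT/ΣR = (1453 K − 294.8 K)/0.1577 = 7344 W
From the inner boundary to the magnesite brick/calcium silicate interface, ΣR_partial = 0.01223 K/W.
T_interface = T_in − Q·ΣR_partial = 1453 K − (7344)(0.01223) = 1363 K

T = 1363 K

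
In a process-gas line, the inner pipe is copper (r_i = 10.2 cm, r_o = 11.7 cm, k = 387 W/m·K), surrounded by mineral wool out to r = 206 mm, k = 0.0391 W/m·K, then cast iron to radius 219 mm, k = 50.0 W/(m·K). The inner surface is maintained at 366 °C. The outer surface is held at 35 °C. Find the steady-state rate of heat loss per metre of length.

Resistance network (inner→outer):
  R'_copper = ln(0.117/0.102)/(2πk) = 0.1372/(2π·387) = 5.642×10^-5 m·K/W
  R'_mineral wool = ln(0.206/0.117)/(2πk) = 0.5657/(2π·0.0391) = 2.303 m·K/W
  R'_cast iron = ln(0.219/0.206)/(2πk) = 0.06120/(2π·50.0) = 1.948×10^-4 m·K/W
ΣR = 5.642×10^-5 + 2.303 + 1.948×10^-4 = 2.303 m·K/W
Q' = ΔT/ΣR = (366 °C − 35 °C)/2.303 = 144 W/m

Q' = 144 W/m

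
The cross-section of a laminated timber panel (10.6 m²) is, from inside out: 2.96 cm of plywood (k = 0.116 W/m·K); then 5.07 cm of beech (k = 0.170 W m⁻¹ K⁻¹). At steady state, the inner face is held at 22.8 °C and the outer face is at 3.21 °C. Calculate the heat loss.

Q = 375 W

Resistance network (inner→outer):
  R_plywood = L/(kA) = 0.0296/(0.116·10.6) = 0.02407 K/W
  R_beech = L/(kA) = 0.0507/(0.170·10.6) = 0.02814 K/W
ΣR = 0.02407 + 0.02814 = 0.05221 K/W
Q = ΔT/ΣR = (22.8 °C − 3.21 °C)/0.05221 = 375 W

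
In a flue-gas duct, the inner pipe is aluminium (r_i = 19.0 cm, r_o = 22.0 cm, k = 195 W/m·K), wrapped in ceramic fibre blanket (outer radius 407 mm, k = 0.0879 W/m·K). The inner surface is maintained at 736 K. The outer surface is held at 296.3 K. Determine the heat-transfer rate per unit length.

Q' = 395 W/m

Treat each layer as a resistance in series:
  R'_aluminium = ln(0.220/0.190)/(2πk) = 0.1466/(2π·195) = 1.197×10^-4 m·K/W
  R'_ceramic fibre blanket = ln(0.407/0.220)/(2πk) = 0.6152/(2π·0.0879) = 1.114 m·K/W
ΣR = 1.197×10^-4 + 1.114 = 1.114 m·K/W
Q' = ΔT/ΣR = (736 K − 296.3 K)/1.114 = 395 W/m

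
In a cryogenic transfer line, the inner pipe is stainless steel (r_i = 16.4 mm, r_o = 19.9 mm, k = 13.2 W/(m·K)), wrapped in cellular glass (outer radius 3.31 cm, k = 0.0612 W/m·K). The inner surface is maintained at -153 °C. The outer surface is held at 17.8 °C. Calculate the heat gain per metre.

Resistance network (inner→outer):
  R'_stainless steel = ln(0.0199/0.0164)/(2πk) = 0.1934/(2π·13.2) = 0.002332 m·K/W
  R'_cellular glass = ln(0.0331/0.0199)/(2πk) = 0.5088/(2π·0.0612) = 1.323 m·K/W
ΣR = 0.002332 + 1.323 = 1.325 m·K/W
Q' = ΔT/ΣR = (-153 °C − 17.8 °C)/1.325 = -129 W/m
(Negative Q' ⇒ heat flows inward; heat gain = 129 W/m.)

Q' = 129 W/m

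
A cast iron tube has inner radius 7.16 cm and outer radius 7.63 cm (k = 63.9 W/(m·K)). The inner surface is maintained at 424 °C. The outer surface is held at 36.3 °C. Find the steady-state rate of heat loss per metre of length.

Q' = 2πk·ΔT/ln(r₂/r₁) = 2π × 63.9 × 387.7 / ln(0.0763/0.0716) = 2.45×10^6 W/m

Q' = 2.45×10^6 W/m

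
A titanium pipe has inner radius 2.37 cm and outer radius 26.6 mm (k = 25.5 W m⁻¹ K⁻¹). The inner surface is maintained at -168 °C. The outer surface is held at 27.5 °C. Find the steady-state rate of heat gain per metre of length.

Q' = 2πk·ΔT/ln(r₂/r₁) = 2π × 25.5 × 195.5 / ln(0.0266/0.0237) = 2.71×10^5 W/m

Q' = 271 kW/m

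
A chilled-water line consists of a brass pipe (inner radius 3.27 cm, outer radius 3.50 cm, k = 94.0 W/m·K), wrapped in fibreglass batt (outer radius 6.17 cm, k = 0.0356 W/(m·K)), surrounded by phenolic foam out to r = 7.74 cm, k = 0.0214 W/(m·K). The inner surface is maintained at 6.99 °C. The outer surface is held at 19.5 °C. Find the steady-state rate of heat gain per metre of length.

Treat each layer as a resistance in series:
  R'_brass = ln(0.0350/0.0327)/(2πk) = 0.06797/(2π·94.0) = 1.151×10^-4 m·K/W
  R'_fibreglass batt = ln(0.0617/0.0350)/(2πk) = 0.5669/(2π·0.0356) = 2.535 m·K/W
  R'_phenolic foam = ln(0.0774/0.0617)/(2πk) = 0.2267/(2π·0.0214) = 1.686 m·K/W
ΣR = 1.151×10^-4 + 2.535 + 1.686 = 4.221 m·K/W
Q' = ΔT/ΣR = (6.99 °C − 19.5 °C)/4.221 = -2.96 W/m
(Negative Q' ⇒ heat flows inward; heat gain = 2.96 W/m.)

Q' = 2.96 W/m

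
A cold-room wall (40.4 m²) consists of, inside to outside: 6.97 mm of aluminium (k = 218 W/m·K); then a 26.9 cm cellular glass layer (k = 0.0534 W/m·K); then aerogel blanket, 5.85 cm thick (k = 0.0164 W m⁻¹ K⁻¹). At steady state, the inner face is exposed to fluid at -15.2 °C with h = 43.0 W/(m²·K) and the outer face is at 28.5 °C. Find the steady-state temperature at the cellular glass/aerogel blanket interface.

Series thermal resistances, inner to outer:
  R_conv,in = 1/(hA) = 1/(43.0·40.4) = 5.756×10^-4 K/W
  R_aluminium = L/(kA) = 0.00697/(218·40.4) = 7.914×10^-7 K/W
  R_cellular glass = L/(kA) = 0.269/(0.0534·40.4) = 0.1247 K/W
  R_aerogel blanket = L/(kA) = 0.0585/(0.0164·40.4) = 0.08829 K/W
ΣR = 5.756×10^-4 + 7.914×10^-7 + 0.1247 + 0.08829 = 0.2136 K/W
Q = ΔT/ΣR = (-15.2 °C − 28.5 °C)/0.2136 = -204.6 W
From the inner boundary to the cellular glass/aerogel blanket interface, ΣR_partial = 0.1253 K/W.
T_interface = T_in − Q·ΣR_partial = -15.2 °C − (-204.6)(0.1253) = 10.4 °C

T = 10.4 °C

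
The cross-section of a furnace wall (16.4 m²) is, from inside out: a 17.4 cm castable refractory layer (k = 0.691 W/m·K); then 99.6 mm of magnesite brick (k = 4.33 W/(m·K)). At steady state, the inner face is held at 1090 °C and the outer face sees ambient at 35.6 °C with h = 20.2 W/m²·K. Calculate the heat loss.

Series thermal resistances, inner to outer:
  R_castable refractory = L/(kA) = 0.174/(0.691·16.4) = 0.01535 K/W
  R_magnesite brick = L/(kA) = 0.0996/(4.33·16.4) = 0.001403 K/W
  R_conv,out = 1/(hA) = 1/(20.2·16.4) = 0.003019 K/W
ΣR = 0.01535 + 0.001403 + 0.003019 = 0.01977 K/W
Q = ΔT/ΣR = (1090 °C − 35.6 °C)/0.01977 = 53300 W

Q = 53300 W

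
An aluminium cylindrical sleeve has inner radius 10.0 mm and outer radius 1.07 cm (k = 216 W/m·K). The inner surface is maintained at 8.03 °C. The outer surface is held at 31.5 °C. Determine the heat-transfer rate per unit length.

Q' = 2πk·ΔT/ln(r₂/r₁) = 2π × 216 × 23.47 / ln(0.0107/0.0100) = 4.71×10^5 W/m

Q' = 4.71×10^5 W/m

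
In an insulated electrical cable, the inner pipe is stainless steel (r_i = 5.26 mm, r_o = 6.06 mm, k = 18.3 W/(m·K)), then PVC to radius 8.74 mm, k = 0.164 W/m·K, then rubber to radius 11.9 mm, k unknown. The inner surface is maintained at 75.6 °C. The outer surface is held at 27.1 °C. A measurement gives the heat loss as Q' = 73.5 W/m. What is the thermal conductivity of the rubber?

k = 0.162 W/m·K

ΣR = ΔT/Q' = |75.6 − 27.1|/73.5 = 0.6599 m·K/W
Known resistances:
  R'_stainless steel = ln(0.00606/0.00526)/(2πk) = 0.1416/(2π·18.3) = 0.001231 m·K/W
  R'_PVC = ln(0.00874/0.00606)/(2πk) = 0.3662/(2π·0.164) = 0.3554 m·K/W
R_rubber = ΣR − ΣR_known = 0.6599 − 0.3566 = 0.3033 m·K/W
ln(r₂/r₁)/(2πk) = 0.3033 ⇒ k = 0.3086/(2π·0.3033) = 0.162 W/m·K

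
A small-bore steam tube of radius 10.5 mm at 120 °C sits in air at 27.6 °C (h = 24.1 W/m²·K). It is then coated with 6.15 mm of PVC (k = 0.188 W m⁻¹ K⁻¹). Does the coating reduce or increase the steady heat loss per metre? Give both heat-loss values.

reduces: 147 → 117 W/m

Critical radius for a cylinder: r_cr = k/h = 0.00780 m = 0.780 cm.
Outer radius after coating: r₂ = 0.0105 + 0.00615 = 0.01665 m.
Since r₁ ≥ r_cr, any added insulation reduces the heat loss.
Bare: R = 1/(2πr₁h) = 0.6289 m·K/W; Q = 92.4/0.6289 = 147 W/m.
Coated: R = R_cond + R_conv = 0.7869 m·K/W; Q = 92.4/0.7869 = 117 W/m.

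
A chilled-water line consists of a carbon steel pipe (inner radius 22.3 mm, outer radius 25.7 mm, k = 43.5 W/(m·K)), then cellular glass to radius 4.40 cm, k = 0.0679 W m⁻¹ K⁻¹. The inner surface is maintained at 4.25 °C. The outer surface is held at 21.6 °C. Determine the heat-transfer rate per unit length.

Resistance network (inner→outer):
  R'_carbon steel = ln(0.0257/0.0223)/(2πk) = 0.1419/(2π·43.5) = 5.192×10^-4 m·K/W
  R'_cellular glass = ln(0.0440/0.0257)/(2πk) = 0.5377/(2π·0.0679) = 1.260 m·K/W
ΣR = 5.192×10^-4 + 1.260 = 1.261 m·K/W
Q' = ΔT/ΣR = (4.25 °C − 21.6 °C)/1.261 = -13.8 W/m
(Negative Q' ⇒ heat flows inward; heat gain = 13.8 W/m.)

Q' = 13.8 W/m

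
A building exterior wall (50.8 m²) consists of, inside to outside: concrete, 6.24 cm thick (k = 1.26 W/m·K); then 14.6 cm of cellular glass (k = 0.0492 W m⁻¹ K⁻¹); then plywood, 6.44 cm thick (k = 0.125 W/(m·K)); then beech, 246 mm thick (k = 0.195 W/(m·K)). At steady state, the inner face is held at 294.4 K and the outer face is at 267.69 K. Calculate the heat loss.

Q = 283 W

Resistance network (inner→outer):
  R_concrete = L/(kA) = 0.0624/(1.26·50.8) = 9.749×10^-4 K/W
  R_cellular glass = L/(kA) = 0.146/(0.0492·50.8) = 0.05841 K/W
  R_plywood = L/(kA) = 0.0644/(0.125·50.8) = 0.01014 K/W
  R_beech = L/(kA) = 0.246/(0.195·50.8) = 0.02483 K/W
ΣR = 9.749×10^-4 + 0.05841 + 0.01014 + 0.02483 = 0.09435 K/W
Q = ΔT/ΣR = (294.4 K − 267.69 K)/0.09435 = 283 W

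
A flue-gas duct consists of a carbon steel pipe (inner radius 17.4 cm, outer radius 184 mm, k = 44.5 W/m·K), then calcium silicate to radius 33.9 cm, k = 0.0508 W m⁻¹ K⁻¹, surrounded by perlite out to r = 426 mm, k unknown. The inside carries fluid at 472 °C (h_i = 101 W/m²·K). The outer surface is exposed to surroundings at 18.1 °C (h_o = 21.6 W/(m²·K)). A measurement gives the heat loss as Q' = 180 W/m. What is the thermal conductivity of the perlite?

ΣR = ΔT/Q' = |472 − 18.1|/180 = 2.522 m·K/W
Known resistances:
  R'_conv,in = 1/(2πr h) = 1/(2π·0.174·101) = 0.009056 m·K/W
  R'_carbon steel = ln(0.184/0.174)/(2πk) = 0.05588/(2π·44.5) = 1.999×10^-4 m·K/W
  R'_calcium silicate = ln(0.339/0.184)/(2πk) = 0.6111/(2π·0.0508) = 1.914 m·K/W
  R'_conv,out = 1/(2πr h) = 1/(2π·0.426·21.6) = 0.01730 m·K/W
R_perlite = ΣR − ΣR_known = 2.522 − 1.941 = 0.5810 m·K/W
ln(r₂/r₁)/(2πk) = 0.5810 ⇒ k = 0.2284/(2π·0.5810) = 0.0626 W/m·K

k = 0.0626 W/m·K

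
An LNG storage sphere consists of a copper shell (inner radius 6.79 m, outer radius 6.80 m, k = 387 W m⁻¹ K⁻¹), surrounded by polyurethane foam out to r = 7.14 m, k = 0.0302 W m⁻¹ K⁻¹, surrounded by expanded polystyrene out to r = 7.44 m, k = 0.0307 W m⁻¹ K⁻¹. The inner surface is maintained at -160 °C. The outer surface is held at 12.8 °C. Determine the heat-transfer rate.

Q = 5.22 kW

Resistance network (inner→outer):
  R_copper = (1/6.79 − 1/6.80)/(4πk) = 2.166×10^-4/(4π·387) = 4.453×10^-8 K/W
  R_polyurethane foam = (1/6.80 − 1/7.14)/(4πk) = 0.007003/(4π·0.0302) = 0.01845 K/W
  R_expanded polystyrene = (1/7.14 − 1/7.44)/(4πk) = 0.005647/(4π·0.0307) = 0.01464 K/W
ΣR = 4.453×10^-8 + 0.01845 + 0.01464 = 0.03309 K/W
Q = ΔT/ΣR = (-160 °C − 12.8 °C)/0.03309 = -5220 W
(Negative Q ⇒ heat flows inward; heat gain = 5220 W.)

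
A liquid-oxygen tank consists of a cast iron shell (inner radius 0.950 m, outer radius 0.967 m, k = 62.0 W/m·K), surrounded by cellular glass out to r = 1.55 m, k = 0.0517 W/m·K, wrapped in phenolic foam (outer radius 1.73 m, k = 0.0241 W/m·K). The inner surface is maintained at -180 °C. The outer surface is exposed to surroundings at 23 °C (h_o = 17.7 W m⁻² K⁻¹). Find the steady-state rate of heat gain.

Q = 247 W

Treat each layer as a resistance in series:
  R_cast iron = (1/0.950 − 1/0.967)/(4πk) = 0.01851/(4π·62.0) = 2.375×10^-5 K/W
  R_cellular glass = (1/0.967 − 1/1.55)/(4πk) = 0.3890/(4π·0.0517) = 0.5987 K/W
  R_phenolic foam = (1/1.55 − 1/1.73)/(4πk) = 0.06713/(4π·0.0241) = 0.2217 K/W
  R_conv,out = 1/(4πr²h) = 1/(4π·1.73²·17.7) = 0.001502 K/W
ΣR = 2.375×10^-5 + 0.5987 + 0.2217 + 0.001502 = 0.8219 K/W
Q = ΔT/ΣR = (-180 °C − 23 °C)/0.8219 = -247 W
(Negative Q ⇒ heat flows inward; heat gain = 247 W.)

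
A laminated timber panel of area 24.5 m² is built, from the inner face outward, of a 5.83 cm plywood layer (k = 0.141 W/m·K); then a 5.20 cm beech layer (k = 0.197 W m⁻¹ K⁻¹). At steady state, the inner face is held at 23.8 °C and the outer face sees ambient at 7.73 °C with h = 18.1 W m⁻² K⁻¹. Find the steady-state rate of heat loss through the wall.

Q = 537 W

Resistance network (inner→outer):
  R_plywood = L/(kA) = 0.0583/(0.141·24.5) = 0.01688 K/W
  R_beech = L/(kA) = 0.0520/(0.197·24.5) = 0.01077 K/W
  R_conv,out = 1/(hA) = 1/(18.1·24.5) = 0.002255 K/W
ΣR = 0.01688 + 0.01077 + 0.002255 = 0.02991 K/W
Q = ΔT/ΣR = (23.8 °C − 7.73 °C)/0.02991 = 537 W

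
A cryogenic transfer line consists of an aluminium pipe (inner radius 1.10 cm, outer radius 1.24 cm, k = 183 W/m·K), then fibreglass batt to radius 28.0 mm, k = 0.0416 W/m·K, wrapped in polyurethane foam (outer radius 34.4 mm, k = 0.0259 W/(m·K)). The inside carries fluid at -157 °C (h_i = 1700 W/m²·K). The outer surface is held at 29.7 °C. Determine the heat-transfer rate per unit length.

Q' = 42.5 W/m

Resistance network (inner→outer):
  R'_conv,in = 1/(2πr h) = 1/(2π·0.0110·1700) = 0.008511 m·K/W
  R'_aluminium = ln(0.0124/0.0110)/(2πk) = 0.1198/(2π·183) = 1.042×10^-4 m·K/W
  R'_fibreglass batt = ln(0.0280/0.0124)/(2πk) = 0.8145/(2π·0.0416) = 3.116 m·K/W
  R'_polyurethane foam = ln(0.0344/0.0280)/(2πk) = 0.2059/(2π·0.0259) = 1.265 m·K/W
ΣR = 0.008511 + 1.042×10^-4 + 3.116 + 1.265 = 4.390 m·K/W
Q' = ΔT/ΣR = (-157 °C − 29.7 °C)/4.390 = -42.5 W/m
(Negative Q' ⇒ heat flows inward; heat gain = 42.5 W/m.)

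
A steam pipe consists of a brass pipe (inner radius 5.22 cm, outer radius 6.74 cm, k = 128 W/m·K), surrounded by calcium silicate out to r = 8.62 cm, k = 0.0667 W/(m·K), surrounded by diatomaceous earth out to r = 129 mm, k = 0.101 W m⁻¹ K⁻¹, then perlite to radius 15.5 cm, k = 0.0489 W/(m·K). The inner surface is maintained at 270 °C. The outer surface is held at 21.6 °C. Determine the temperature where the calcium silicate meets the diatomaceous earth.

T = 190 °C

Resistance network (inner→outer):
  R'_brass = ln(0.0674/0.0522)/(2πk) = 0.2556/(2π·128) = 3.178×10^-4 m·K/W
  R'_calcium silicate = ln(0.0862/0.0674)/(2πk) = 0.2460/(2π·0.0667) = 0.5870 m·K/W
  R'_diatomaceous earth = ln(0.129/0.0862)/(2πk) = 0.4031/(2π·0.101) = 0.6353 m·K/W
  R'_perlite = ln(0.155/0.129)/(2πk) = 0.1836/(2π·0.0489) = 0.5976 m·K/W
ΣR = 3.178×10^-4 + 0.5870 + 0.6353 + 0.5976 = 1.820 m·K/W
Q' = ΔT/ΣR = (270 °C − 21.6 °C)/1.820 = 136.5 W/m
From the inner boundary to the calcium silicate/diatomaceous earth interface, ΣR_partial = 0.5873 m·K/W.
T_interface = T_in − Q'·ΣR_partial = 270 °C − (136.5)(0.5873) = 190 °C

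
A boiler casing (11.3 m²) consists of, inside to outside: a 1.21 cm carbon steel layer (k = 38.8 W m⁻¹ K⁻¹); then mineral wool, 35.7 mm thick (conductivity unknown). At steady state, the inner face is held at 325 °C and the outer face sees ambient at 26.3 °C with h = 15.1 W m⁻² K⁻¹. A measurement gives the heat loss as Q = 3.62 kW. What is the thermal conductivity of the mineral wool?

ΣR = ΔT/Q = |325 − 26.3|/3620 = 0.08251 K/W
Known resistances:
  R_carbon steel = L/(kA) = 0.0121/(38.8·11.3) = 2.760×10^-5 K/W
  R_conv,out = 1/(hA) = 1/(15.1·11.3) = 0.005861 K/W
R_mineral wool = ΣR − ΣR_known = 0.08251 − 0.005889 = 0.07662 K/W
L/(kA) = 0.07662 ⇒ k = 0.0357/(0.07662·11.3) = 0.0412 W/m·K

k = 0.0412 W/m·K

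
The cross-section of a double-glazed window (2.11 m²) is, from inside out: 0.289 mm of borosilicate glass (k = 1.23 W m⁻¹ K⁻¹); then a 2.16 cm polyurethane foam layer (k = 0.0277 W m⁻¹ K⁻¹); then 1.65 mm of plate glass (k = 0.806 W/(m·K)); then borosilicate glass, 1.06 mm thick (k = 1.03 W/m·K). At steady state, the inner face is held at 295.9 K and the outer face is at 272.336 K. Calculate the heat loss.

Q = 63.5 W

Treat each layer as a resistance in series:
  R_borosilicate glass = L/(kA) = 2.89×10^-4/(1.23·2.11) = 1.114×10^-4 K/W
  R_polyurethane foam = L/(kA) = 0.0216/(0.0277·2.11) = 0.3696 K/W
  R_plate glass = L/(kA) = 0.00165/(0.806·2.11) = 9.702×10^-4 K/W
  R_borosilicate glass = L/(kA) = 0.00106/(1.03·2.11) = 4.877×10^-4 K/W
ΣR = 1.114×10^-4 + 0.3696 + 9.702×10^-4 + 4.877×10^-4 = 0.3712 K/W
Q = ΔT/ΣR = (295.9 K − 272.336 K)/0.3712 = 63.5 W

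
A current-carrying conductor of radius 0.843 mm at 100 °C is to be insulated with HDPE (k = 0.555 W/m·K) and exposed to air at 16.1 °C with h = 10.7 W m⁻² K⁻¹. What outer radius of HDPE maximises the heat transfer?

r_cr = 5.19 cm

For a cylinder, r_cr = k_ins/h = 0.555/10.7 = 0.0519 m = 5.19 cm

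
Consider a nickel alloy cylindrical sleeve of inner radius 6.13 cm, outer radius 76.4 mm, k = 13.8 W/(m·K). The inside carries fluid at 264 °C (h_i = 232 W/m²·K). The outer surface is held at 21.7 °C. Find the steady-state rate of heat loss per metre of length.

Treat each layer as a resistance in series:
  R'_conv,in = 1/(2πr h) = 1/(2π·0.0613·232) = 0.01119 m·K/W
  R'_nickel alloy = ln(0.0764/0.0613)/(2πk) = 0.2202/(2π·13.8) = 0.002540 m·K/W
ΣR = 0.01119 + 0.002540 = 0.01373 m·K/W
Q' = ΔT/ΣR = (264 °C − 21.7 °C)/0.01373 = 17600 W/m

Q' = 17.6 kW/m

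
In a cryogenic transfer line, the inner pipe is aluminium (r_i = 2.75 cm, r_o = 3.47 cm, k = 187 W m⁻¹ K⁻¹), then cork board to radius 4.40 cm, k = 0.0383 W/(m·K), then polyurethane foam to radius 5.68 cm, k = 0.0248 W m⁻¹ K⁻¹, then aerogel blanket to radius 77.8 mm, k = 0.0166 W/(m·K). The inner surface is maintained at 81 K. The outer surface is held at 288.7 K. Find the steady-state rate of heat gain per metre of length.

Q' = 36.8 W/m

Series thermal resistances, inner to outer:
  R'_aluminium = ln(0.0347/0.0275)/(2πk) = 0.2326/(2π·187) = 1.979×10^-4 m·K/W
  R'_cork board = ln(0.0440/0.0347)/(2πk) = 0.2374/(2π·0.0383) = 0.9867 m·K/W
  R'_polyurethane foam = ln(0.0568/0.0440)/(2πk) = 0.2553/(2π·0.0248) = 1.639 m·K/W
  R'_aerogel blanket = ln(0.0778/0.0568)/(2πk) = 0.3146/(2π·0.0166) = 3.016 m·K/W
ΣR = 1.979×10^-4 + 0.9867 + 1.639 + 3.016 = 5.642 m·K/W
Q' = ΔT/ΣR = (81 K − 288.7 K)/5.642 = -36.8 W/m
(Negative Q' ⇒ heat flows inward; heat gain = 36.8 W/m.)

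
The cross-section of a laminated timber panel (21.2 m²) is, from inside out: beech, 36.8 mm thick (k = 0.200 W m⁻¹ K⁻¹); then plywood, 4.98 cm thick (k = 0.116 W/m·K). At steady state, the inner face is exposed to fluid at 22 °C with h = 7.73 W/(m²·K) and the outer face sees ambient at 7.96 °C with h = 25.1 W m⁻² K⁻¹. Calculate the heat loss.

Series thermal resistances, inner to outer:
  R_conv,in = 1/(hA) = 1/(7.73·21.2) = 0.006102 K/W
  R_beech = L/(kA) = 0.0368/(0.200·21.2) = 0.008679 K/W
  R_plywood = L/(kA) = 0.0498/(0.116·21.2) = 0.02025 K/W
  R_conv,out = 1/(hA) = 1/(25.1·21.2) = 0.001879 K/W
ΣR = 0.006102 + 0.008679 + 0.02025 + 0.001879 = 0.03691 K/W
Q = ΔT/ΣR = (22 °C − 7.96 °C)/0.03691 = 380 W

Q = 380 W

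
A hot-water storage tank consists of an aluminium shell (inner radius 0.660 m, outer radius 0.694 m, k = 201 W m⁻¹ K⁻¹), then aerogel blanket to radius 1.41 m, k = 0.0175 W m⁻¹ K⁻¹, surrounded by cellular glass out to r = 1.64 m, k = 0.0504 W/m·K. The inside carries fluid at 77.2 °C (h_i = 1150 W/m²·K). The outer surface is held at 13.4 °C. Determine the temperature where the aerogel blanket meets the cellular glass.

T = 16.3 °C

Treat each layer as a resistance in series:
  R_conv,in = 1/(4πr²h) = 1/(4π·0.660²·1150) = 1.589×10^-4 K/W
  R_aluminium = (1/0.660 − 1/0.694)/(4πk) = 0.07423/(4π·201) = 2.939×10^-5 K/W
  R_aerogel blanket = (1/0.694 − 1/1.41)/(4πk) = 0.7317/(4π·0.0175) = 3.327 K/W
  R_cellular glass = (1/1.41 − 1/1.64)/(4πk) = 0.09946/(4π·0.0504) = 0.1570 K/W
ΣR = 1.589×10^-4 + 2.939×10^-5 + 3.327 + 0.1570 = 3.484 K/W
Q = ΔT/ΣR = (77.2 °C − 13.4 °C)/3.484 = 18.31 W
From the inner boundary to the aerogel blanket/cellular glass interface, ΣR_partial = 3.327 K/W.
T_interface = T_in − Q·ΣR_partial = 77.2 °C − (18.31)(3.327) = 16.3 °C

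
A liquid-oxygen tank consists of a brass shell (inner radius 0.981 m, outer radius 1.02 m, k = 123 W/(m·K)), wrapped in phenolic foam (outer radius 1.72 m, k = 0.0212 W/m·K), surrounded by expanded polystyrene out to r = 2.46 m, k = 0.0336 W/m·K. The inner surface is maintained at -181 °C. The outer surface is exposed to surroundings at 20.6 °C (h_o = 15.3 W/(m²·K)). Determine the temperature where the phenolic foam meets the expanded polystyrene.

T = -23.1 °C

Series thermal resistances, inner to outer:
  R_brass = (1/0.981 − 1/1.02)/(4πk) = 0.03898/(4π·123) = 2.522×10^-5 K/W
  R_phenolic foam = (1/1.02 − 1/1.72)/(4πk) = 0.3990/(4π·0.0212) = 1.498 K/W
  R_expanded polystyrene = (1/1.72 − 1/2.46)/(4πk) = 0.1749/(4π·0.0336) = 0.4142 K/W
  R_conv,out = 1/(4πr²h) = 1/(4π·2.46²·15.3) = 8.595×10^-4 K/W
ΣR = 2.522×10^-5 + 1.498 + 0.4142 + 8.595×10^-4 = 1.913 K/W
Q = ΔT/ΣR = (-181 °C − 20.6 °C)/1.913 = -105.4 W
From the inner boundary to the phenolic foam/expanded polystyrene interface, ΣR_partial = 1.498 K/W.
T_interface = T_in − Q·ΣR_partial = -181 °C − (-105.4)(1.498) = -23.1 °C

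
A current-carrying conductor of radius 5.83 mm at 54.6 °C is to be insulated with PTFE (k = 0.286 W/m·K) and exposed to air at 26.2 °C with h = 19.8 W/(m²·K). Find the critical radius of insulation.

For a cylinder, r_cr = k_ins/h = 0.286/19.8 = 0.0144 m = 1.44 cm

r_cr = 1.44 cm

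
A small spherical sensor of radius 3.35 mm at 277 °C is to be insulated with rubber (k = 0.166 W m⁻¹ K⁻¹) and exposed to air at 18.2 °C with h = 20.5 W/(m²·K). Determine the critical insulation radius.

r_cr = 1.62 cm

For a sphere, r_cr = 2k_ins/h = 2·0.166/20.5 = 0.0162 m = 1.62 cm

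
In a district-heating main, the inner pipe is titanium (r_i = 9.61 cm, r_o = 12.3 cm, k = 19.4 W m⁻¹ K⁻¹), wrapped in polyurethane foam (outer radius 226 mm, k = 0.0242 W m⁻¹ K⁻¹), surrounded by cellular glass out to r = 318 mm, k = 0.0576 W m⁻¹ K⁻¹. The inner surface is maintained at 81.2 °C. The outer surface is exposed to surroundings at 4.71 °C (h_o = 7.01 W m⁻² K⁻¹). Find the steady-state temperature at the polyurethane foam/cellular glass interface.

T = 20.2 °C

Treat each layer as a resistance in series:
  R'_titanium = ln(0.123/0.0961)/(2πk) = 0.2468/(2π·19.4) = 0.002025 m·K/W
  R'_polyurethane foam = ln(0.226/0.123)/(2πk) = 0.6084/(2π·0.0242) = 4.001 m·K/W
  R'_cellular glass = ln(0.318/0.226)/(2πk) = 0.3415/(2π·0.0576) = 0.9436 m·K/W
  R'_conv,out = 1/(2πr h) = 1/(2π·0.318·7.01) = 0.07140 m·K/W
ΣR = 0.002025 + 4.001 + 0.9436 + 0.07140 = 5.018 m·K/W
Q' = ΔT/ΣR = (81.2 °C − 4.71 °C)/5.018 = 15.24 W/m
From the inner boundary to the polyurethane foam/cellular glass interface, ΣR_partial = 4.003 m·K/W.
T_interface = T_in − Q'·ΣR_partial = 81.2 °C − (15.24)(4.003) = 20.2 °C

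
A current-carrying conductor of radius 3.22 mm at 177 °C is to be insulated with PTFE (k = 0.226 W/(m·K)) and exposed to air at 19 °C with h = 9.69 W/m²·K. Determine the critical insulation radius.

For a cylinder, r_cr = k_ins/h = 0.226/9.69 = 0.0233 m = 2.33 cm

r_cr = 2.33 cm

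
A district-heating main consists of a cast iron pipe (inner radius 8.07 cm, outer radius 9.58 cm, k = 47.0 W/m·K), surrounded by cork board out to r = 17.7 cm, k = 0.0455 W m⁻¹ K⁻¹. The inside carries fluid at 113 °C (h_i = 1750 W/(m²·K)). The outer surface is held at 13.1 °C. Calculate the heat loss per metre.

Q' = 46.5 W/m

Resistance network (inner→outer):
  R'_conv,in = 1/(2πr h) = 1/(2π·0.0807·1750) = 0.001127 m·K/W
  R'_cast iron = ln(0.0958/0.0807)/(2πk) = 0.1715/(2π·47.0) = 5.808×10^-4 m·K/W
  R'_cork board = ln(0.177/0.0958)/(2πk) = 0.6139/(2π·0.0455) = 2.147 m·K/W
ΣR = 0.001127 + 5.808×10^-4 + 2.147 = 2.149 m·K/W
Q' = ΔT/ΣR = (113 °C − 13.1 °C)/2.149 = 46.5 W/m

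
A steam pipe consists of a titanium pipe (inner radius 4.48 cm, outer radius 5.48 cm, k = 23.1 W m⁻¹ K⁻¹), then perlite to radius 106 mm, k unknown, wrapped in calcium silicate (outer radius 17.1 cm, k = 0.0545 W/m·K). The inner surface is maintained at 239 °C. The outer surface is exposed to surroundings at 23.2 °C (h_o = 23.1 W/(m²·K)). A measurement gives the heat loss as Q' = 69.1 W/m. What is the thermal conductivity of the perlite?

k = 0.0623 W/m·K

ΣR = ΔT/Q' = |239 − 23.2|/69.1 = 3.123 m·K/W
Known resistances:
  R'_titanium = ln(0.0548/0.0448)/(2πk) = 0.2015/(2π·23.1) = 0.001388 m·K/W
  R'_calcium silicate = ln(0.171/0.106)/(2πk) = 0.4782/(2π·0.0545) = 1.397 m·K/W
  R'_conv,out = 1/(2πr h) = 1/(2π·0.171·23.1) = 0.04029 m·K/W
R_perlite = ΣR − ΣR_known = 3.123 − 1.439 = 1.684 m·K/W
ln(r₂/r₁)/(2πk) = 1.684 ⇒ k = 0.6597/(2π·1.684) = 0.0623 W/m·K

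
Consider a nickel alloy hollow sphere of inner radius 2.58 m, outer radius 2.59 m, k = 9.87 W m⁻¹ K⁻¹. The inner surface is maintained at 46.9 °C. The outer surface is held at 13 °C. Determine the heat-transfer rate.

Q = 4πk·ΔT/(1/r₁ − 1/r₂) = 4π × 9.87 × 33.9 / (1/2.58 − 1/2.59) = 2.81×10^6 W

Q = 2.81×10^6 W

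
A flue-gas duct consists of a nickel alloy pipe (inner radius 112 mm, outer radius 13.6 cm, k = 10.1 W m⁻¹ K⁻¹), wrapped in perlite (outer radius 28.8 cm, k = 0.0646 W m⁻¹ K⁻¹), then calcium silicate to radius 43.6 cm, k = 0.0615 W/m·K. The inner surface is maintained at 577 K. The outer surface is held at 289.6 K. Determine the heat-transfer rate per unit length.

Resistance network (inner→outer):
  R'_nickel alloy = ln(0.136/0.112)/(2πk) = 0.1942/(2π·10.1) = 0.003059 m·K/W
  R'_perlite = ln(0.288/0.136)/(2πk) = 0.7503/(2π·0.0646) = 1.849 m·K/W
  R'_calcium silicate = ln(0.436/0.288)/(2πk) = 0.4147/(2π·0.0615) = 1.073 m·K/W
ΣR = 0.003059 + 1.849 + 1.073 = 2.925 m·K/W
Q' = ΔT/ΣR = (577 K − 289.6 K)/2.925 = 98.3 W/m

Q' = 98.3 W/m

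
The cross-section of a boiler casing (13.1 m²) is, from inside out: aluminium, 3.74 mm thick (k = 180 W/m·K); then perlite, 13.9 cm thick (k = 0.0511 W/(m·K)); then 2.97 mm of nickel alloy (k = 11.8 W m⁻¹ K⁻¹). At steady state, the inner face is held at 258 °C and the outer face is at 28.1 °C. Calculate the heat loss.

Q = 1110 W

Resistance network (inner→outer):
  R_aluminium = L/(kA) = 0.00374/(180·13.1) = 1.586×10^-6 K/W
  R_perlite = L/(kA) = 0.139/(0.0511·13.1) = 0.2076 K/W
  R_nickel alloy = L/(kA) = 0.00297/(11.8·13.1) = 1.921×10^-5 K/W
ΣR = 1.586×10^-6 + 0.2076 + 1.921×10^-5 = 0.2076 K/W
Q = ΔT/ΣR = (258 °C − 28.1 °C)/0.2076 = 1110 W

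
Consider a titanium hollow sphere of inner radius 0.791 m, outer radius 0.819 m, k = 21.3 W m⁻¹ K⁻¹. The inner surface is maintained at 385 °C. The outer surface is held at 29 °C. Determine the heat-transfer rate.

Q = 2200 kW

Q = 4πk·ΔT/(1/r₁ − 1/r₂) = 4π × 21.3 × 356 / (1/0.791 − 1/0.819) = 2.20×10^6 W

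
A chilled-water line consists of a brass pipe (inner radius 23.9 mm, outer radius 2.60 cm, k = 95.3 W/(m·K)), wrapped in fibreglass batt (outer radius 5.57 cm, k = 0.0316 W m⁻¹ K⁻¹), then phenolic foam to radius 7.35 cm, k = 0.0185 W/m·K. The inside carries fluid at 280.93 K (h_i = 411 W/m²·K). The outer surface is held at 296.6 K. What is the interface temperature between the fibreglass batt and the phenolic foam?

T = 290.6 K

Resistance network (inner→outer):
  R'_conv,in = 1/(2πr h) = 1/(2π·0.0239·411) = 0.01620 m·K/W
  R'_brass = ln(0.0260/0.0239)/(2πk) = 0.08422/(2π·95.3) = 1.406×10^-4 m·K/W
  R'_fibreglass batt = ln(0.0557/0.0260)/(2πk) = 0.7619/(2π·0.0316) = 3.837 m·K/W
  R'_phenolic foam = ln(0.0735/0.0557)/(2πk) = 0.2773/(2π·0.0185) = 2.386 m·K/W
ΣR = 0.01620 + 1.406×10^-4 + 3.837 + 2.386 = 6.239 m·K/W
Q' = ΔT/ΣR = (280.93 K − 296.6 K)/6.239 = -2.512 W/m
From the inner boundary to the fibreglass batt/phenolic foam interface, ΣR_partial = 3.853 m·K/W.
T_interface = T_in − Q'·ΣR_partial = 280.93 K − (-2.512)(3.853) = 290.6 K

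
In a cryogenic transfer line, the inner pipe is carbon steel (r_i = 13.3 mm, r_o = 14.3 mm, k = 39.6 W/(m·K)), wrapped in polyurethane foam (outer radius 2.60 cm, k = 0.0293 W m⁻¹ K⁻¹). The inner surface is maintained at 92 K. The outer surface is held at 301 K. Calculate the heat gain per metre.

Q' = 64.4 W/m

Series thermal resistances, inner to outer:
  R'_carbon steel = ln(0.0143/0.0133)/(2πk) = 0.07250/(2π·39.6) = 2.914×10^-4 m·K/W
  R'_polyurethane foam = ln(0.0260/0.0143)/(2πk) = 0.5978/(2π·0.0293) = 3.247 m·K/W
ΣR = 2.914×10^-4 + 3.247 = 3.247 m·K/W
Q' = ΔT/ΣR = (92 K − 301 K)/3.247 = -64.4 W/m
(Negative Q' ⇒ heat flows inward; heat gain = 64.4 W/m.)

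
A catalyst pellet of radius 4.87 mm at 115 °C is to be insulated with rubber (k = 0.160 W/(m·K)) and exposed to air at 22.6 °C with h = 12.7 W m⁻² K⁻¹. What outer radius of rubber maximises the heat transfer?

r_cr = 2.52 cm

For a sphere, r_cr = 2k_ins/h = 2·0.160/12.7 = 0.0252 m = 2.52 cm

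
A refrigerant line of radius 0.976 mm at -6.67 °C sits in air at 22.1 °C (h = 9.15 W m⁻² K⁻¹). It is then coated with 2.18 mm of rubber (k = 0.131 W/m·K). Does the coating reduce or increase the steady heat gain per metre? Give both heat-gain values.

increases: 1.61 → 4.15 W/m

Critical radius for a cylinder: r_cr = k/h = 0.0143 m = 1.43 cm.
Outer radius after coating: r₂ = 9.76×10^-4 + 0.00218 = 0.003156 m.
Since r₁ < r_cr and r₂ ≤ r_cr, the coating moves toward the maximum at r_cr — heat gain rises.
Bare: R = 1/(2πr₁h) = 17.82 m·K/W; Q = 28.77/17.82 = 1.61 W/m.
Coated: R = R_cond + R_conv = 6.937 m·K/W; Q = 28.77/6.937 = 4.15 W/m.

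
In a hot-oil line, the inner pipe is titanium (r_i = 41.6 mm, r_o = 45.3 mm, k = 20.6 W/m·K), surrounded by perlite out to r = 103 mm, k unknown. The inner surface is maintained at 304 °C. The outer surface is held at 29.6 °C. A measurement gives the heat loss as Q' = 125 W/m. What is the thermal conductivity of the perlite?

k = 0.0596 W/m·K

ΣR = ΔT/Q' = |304 − 29.6|/125 = 2.195 m·K/W
Known resistances:
  R'_titanium = ln(0.0453/0.0416)/(2πk) = 0.08521/(2π·20.6) = 6.583×10^-4 m·K/W
R_perlite = ΣR − ΣR_known = 2.195 − 6.583×10^-4 = 2.194 m·K/W
ln(r₂/r₁)/(2πk) = 2.194 ⇒ k = 0.8214/(2π·2.194) = 0.0596 W/m·K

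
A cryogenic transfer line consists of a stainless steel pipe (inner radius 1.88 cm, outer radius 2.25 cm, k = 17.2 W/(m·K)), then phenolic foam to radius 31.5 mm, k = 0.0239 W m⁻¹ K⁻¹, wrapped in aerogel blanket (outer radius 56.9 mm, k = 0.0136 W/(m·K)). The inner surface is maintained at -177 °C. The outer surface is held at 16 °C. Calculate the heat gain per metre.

Treat each layer as a resistance in series:
  R'_stainless steel = ln(0.0225/0.0188)/(2πk) = 0.1797/(2π·17.2) = 0.001662 m·K/W
  R'_phenolic foam = ln(0.0315/0.0225)/(2πk) = 0.3365/(2π·0.0239) = 2.241 m·K/W
  R'_aerogel blanket = ln(0.0569/0.0315)/(2πk) = 0.5913/(2π·0.0136) = 6.920 m·K/W
ΣR = 0.001662 + 2.241 + 6.920 = 9.163 m·K/W
Q' = ΔT/ΣR = (-177 °C − 16 °C)/9.163 = -21.1 W/m
(Negative Q' ⇒ heat flows inward; heat gain = 21.1 W/m.)

Q' = 21.1 W/m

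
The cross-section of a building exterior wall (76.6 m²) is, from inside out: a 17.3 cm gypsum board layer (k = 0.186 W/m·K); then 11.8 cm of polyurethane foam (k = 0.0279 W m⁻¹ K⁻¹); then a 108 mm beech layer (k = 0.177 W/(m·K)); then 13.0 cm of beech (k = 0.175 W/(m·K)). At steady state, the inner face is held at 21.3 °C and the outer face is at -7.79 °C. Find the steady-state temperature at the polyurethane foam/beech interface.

T = -1.75 °C

Resistance network (inner→outer):
  R_gypsum board = L/(kA) = 0.173/(0.186·76.6) = 0.01214 K/W
  R_polyurethane foam = L/(kA) = 0.118/(0.0279·76.6) = 0.05521 K/W
  R_beech = L/(kA) = 0.108/(0.177·76.6) = 0.007966 K/W
  R_beech = L/(kA) = 0.130/(0.175·76.6) = 0.009698 K/W
ΣR = 0.01214 + 0.05521 + 0.007966 + 0.009698 = 0.08501 K/W
Q = ΔT/ΣR = (21.3 °C − -7.79 °C)/0.08501 = 342.2 W
From the inner boundary to the polyurethane foam/beech interface, ΣR_partial = 0.06735 K/W.
T_interface = T_in − Q·ΣR_partial = 21.3 °C − (342.2)(0.06735) = -1.75 °C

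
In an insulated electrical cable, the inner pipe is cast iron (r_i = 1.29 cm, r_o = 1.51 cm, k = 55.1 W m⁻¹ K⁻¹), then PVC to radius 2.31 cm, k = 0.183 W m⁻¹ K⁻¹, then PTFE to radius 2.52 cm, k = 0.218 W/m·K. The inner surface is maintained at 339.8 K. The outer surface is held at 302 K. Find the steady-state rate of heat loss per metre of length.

Treat each layer as a resistance in series:
  R'_cast iron = ln(0.0151/0.0129)/(2πk) = 0.1575/(2π·55.1) = 4.548×10^-4 m·K/W
  R'_PVC = ln(0.0231/0.0151)/(2πk) = 0.4251/(2π·0.183) = 0.3697 m·K/W
  R'_PTFE = ln(0.0252/0.0231)/(2πk) = 0.08701/(2π·0.218) = 0.06352 m·K/W
ΣR = 4.548×10^-4 + 0.3697 + 0.06352 = 0.4337 m·K/W
Q' = ΔT/ΣR = (339.8 K − 302 K)/0.4337 = 87.2 W/m

Q' = 87.2 W/m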